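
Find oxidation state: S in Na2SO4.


2(+1) + x + 4(-2) = 0, so x = +6
Oxidation number: +6

+6


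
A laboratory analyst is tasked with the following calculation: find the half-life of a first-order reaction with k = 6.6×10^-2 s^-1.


t½ = ln2/k = 0.693147/(6.6×10^-2 s^-1)
= 10.50 s

10.50 s


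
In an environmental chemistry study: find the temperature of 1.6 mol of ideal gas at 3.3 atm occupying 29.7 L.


PV = nRT  (R = 0.08206 L·atm/(mol·K))
T = PV/(nR) = 3.3×29.7/(1.6×0.08206)
= 98.01/0.131296
= 746.48 K

746.48 K


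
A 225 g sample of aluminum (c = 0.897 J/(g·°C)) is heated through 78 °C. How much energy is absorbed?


q = mcΔT = 225 × 0.897 × 78
= 15742.35 J

15742.35 J


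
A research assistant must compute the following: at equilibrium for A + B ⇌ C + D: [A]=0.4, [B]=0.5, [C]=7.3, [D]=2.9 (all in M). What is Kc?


Kc = [C][D]/([A][B])
= (7.3^1 × 2.9^1)/(0.4^1 × 0.5^1)
= 21.17/0.2
= 105.9

105.9


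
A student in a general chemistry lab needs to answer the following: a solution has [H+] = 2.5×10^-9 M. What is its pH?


pH = -log10([H+]) = -log10(2.5×10^-9)
= 9 - log10(2.5)
= 9 - 0.4
= 8.6

8.6


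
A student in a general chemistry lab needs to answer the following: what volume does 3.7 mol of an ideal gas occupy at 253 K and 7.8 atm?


PV = nRT  (R = 0.08206 L·atm/(mol·K))
V = nRT/P = 3.7×0.08206×253/7.8
= 9.848 L

9.848 L


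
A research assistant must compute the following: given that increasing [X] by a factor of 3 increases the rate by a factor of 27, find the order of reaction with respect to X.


rate ∝ [X]^n
3^n = 27 → n = 3
Order in X: 3

3


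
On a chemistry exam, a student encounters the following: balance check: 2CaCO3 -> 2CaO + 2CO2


Equation: 2CaCO3 -> 2CaO + 2CO2
Check atoms: C: 2=2, Ca: 2=2, O: 6=6
Balanced

Yes, balanced


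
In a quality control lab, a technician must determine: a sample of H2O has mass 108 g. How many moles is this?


M(H2O) = 18.02 g/mol
n = mass/M = 108/18.02 = 5.9933 mol

5.9933 mol


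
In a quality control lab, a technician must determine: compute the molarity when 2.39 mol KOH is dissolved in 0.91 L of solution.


M = n/V = 2.39/0.91 = 2.626 mol/L

2.626 M


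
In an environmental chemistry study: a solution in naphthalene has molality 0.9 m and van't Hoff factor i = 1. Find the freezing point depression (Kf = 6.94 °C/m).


ΔTf = Kf × m × i
= 6.94 × 0.9 × 1
= 6.246 °C

6.246 °C


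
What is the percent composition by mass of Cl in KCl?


M(KCl) = 1×39.1 + 1×35.45 = 74.55 g/mol
Mass of Cl = 1 × 35.45 = 35.45 g/mol
% Cl = 35.45/74.55 × 100 = 47.55%

47.55%


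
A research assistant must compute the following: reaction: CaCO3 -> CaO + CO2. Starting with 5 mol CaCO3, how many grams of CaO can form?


Mole ratio CaO:CaCO3 = 1:1
n(CaO) = 5 × 1/1 = 5.000 mol
mass = 5.000 × 56.08 = 280.4 g

280.4 g


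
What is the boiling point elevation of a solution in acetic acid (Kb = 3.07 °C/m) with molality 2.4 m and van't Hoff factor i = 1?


ΔTb = Kb × m × i
= 3.07 × 2.4 × 1
= 7.368 °C

7.368 °C


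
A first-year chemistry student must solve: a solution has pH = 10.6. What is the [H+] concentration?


[H+] = 10^(-pH) = 10^(-10.6)
= 2.51×10^-11 M

2.51×10^-11 M


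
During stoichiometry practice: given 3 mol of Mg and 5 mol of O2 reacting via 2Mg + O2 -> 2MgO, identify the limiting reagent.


Mole ratio available / coefficient:
  Mg: 3/2 = 1.500
  O2: 5/1 = 5.000
Smaller ratio is limiting.

Mg


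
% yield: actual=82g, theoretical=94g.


% yield = actual/theoretical × 100
= 82/94 × 100
= 87.23%

87.23%


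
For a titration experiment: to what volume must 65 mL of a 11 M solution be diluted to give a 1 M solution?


C1V1 = C2V2
11 × 65 = 1 × V2
V2 = 715/1 = 715.0 mL

715.0 mL


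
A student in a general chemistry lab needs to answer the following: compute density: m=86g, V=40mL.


ρ = mass/volume
= 86/40
= 2.15 g/mL

2.15 g/mL


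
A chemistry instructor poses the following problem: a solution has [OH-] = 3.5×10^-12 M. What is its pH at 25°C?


pOH = -log10([OH-]) = -log10(3.5×10^-12)
= 12 - log10(3.5) = 11.46
pH = 14 - pOH = 14 - 11.46 = 2.54

2.54


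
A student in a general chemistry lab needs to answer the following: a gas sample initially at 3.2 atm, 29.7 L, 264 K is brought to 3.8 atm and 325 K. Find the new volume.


P1V1/T1 = P2V2/T2
V2 = P1V1T2/(T1P2)
= 3.2×29.7×325/(264×3.8)
= 30.789 L

30.789 L


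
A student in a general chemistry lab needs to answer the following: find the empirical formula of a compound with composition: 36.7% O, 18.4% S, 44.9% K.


Assume 100 g sample. Moles of each element:
  O: 36.7/16.0 = 2.294 mol
  S: 18.4/32.07 = 0.574 mol
  K: 44.9/39.1 = 1.148 mol
Divide by smallest (0.574):
  O: 2.294/0.574 = 4.0
  S: 0.574/0.574 = 1.0
  K: 1.148/0.574 = 2.0
Empirical formula: K2SO4

K2SO4


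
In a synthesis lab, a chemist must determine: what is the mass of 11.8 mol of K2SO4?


M(K2SO4) = 174.27 g/mol
mass = n × M = 11.8 × 174.27 = 2056.39 g

2056.39 g


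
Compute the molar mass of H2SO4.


M(H2SO4) = 2×1.008 + 1×32.07 + 4×16.0
= 2.02 + 32.07 + 64.0
= 98.09 g/mol

98.09 g/mol


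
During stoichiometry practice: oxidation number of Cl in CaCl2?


halide: -1
Oxidation number: -1

-1


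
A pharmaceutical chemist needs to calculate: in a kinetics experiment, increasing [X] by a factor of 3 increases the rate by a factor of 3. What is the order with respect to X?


rate ∝ [X]^n
3^n = 3 → n = 1
Order in X: 1

1


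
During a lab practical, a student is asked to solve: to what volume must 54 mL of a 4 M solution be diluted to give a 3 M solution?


C1V1 = C2V2
4 × 54 = 3 × V2
V2 = 216/3 = 72.0 mL

72.0 mL


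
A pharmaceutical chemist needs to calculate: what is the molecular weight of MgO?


M(MgO) = 1×24.31 + 1×16.0
= 24.31 + 16.0
= 40.31 g/mol

40.31 g/mol


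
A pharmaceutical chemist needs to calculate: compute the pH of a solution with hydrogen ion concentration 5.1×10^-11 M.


pH = -log10([H+]) = -log10(5.1×10^-11)
= 11 - log10(5.1)
= 11 - 0.71
= 10.29

10.29


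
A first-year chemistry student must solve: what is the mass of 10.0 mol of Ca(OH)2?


M(Ca(OH)2) = 74.1 g/mol
mass = n × M = 10.0 × 74.1 = 741.00 g

741.00 g


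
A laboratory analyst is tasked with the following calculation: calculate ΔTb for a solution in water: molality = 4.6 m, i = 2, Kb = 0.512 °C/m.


ΔTb = Kb × m × i
= 0.512 × 4.6 × 2
= 4.7104 °C

4.7104 °C


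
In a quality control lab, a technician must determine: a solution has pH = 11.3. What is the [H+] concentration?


[H+] = 10^(-pH) = 10^(-11.3)
= 5.01×10^-12 M

5.01×10^-12 M


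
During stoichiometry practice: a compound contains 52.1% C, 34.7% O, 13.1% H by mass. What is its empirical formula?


Assume 100 g sample. Moles of each element:
  C: 52.1/12.01 = 4.338 mol
  O: 34.7/16.0 = 2.169 mol
  H: 13.1/1.008 = 12.996 mol
Divide by smallest (2.169):
  C: 4.338/2.169 = 2.0
  O: 2.169/2.169 = 1.0
  H: 12.996/2.169 = 5.99
Empirical formula: C2H6O

C2H6O


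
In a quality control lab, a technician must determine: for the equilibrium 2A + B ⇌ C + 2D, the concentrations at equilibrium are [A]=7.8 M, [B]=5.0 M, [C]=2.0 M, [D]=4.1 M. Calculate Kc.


Kc = [C][D]^2/([A]^2[B])
= (2.0^1 × 4.1^2)/(7.8^2 × 5.0^1)
= 33.62/304.2
= 0.1105

0.1105


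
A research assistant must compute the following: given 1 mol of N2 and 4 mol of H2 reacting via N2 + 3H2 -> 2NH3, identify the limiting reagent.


Mole ratio available / coefficient:
  N2: 1/1 = 1.000
  H2: 4/3 = 1.333
Smaller ratio is limiting.

N2


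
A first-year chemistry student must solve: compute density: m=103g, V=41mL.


ρ = mass/volume
= 103/41
= 2.512 g/mL

2.512 g/mL


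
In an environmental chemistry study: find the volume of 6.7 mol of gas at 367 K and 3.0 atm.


PV = nRT  (R = 0.08206 L·atm/(mol·K))
V = nRT/P = 6.7×0.08206×367/3.0
= 67.259 L

67.259 L


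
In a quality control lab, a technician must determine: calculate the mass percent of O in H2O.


M(H2O) = 2×1.008 + 1×16.0 = 18.016 g/mol
Mass of O = 1 × 16.0 = 16.00 g/mol
% O = 16.00/18.016 × 100 = 88.81%

88.81%


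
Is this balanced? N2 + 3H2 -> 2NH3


Equation: N2 + 3H2 -> 2NH3
Check atoms: H: 6=6, N: 2=2
Balanced

Yes, balanced


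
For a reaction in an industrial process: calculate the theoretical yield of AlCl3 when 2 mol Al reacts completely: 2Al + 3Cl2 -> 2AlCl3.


Mole ratio AlCl3:Al = 2:2
n(AlCl3) = 2 × 2/2 = 2.000 mol
mass = 2.000 × 133.33 = 266.66 g

266.66 g


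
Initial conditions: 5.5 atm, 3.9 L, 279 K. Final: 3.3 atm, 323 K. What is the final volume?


P1V1/T1 = P2V2/T2
V2 = P1V1T2/(T1P2)
= 5.5×3.9×323/(279×3.3)
= 7.525 L

7.525 L


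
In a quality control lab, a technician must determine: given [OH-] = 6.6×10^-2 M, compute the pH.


pOH = -log10([OH-]) = -log10(6.6×10^-2)
= 2 - log10(6.6) = 1.18
pH = 14 - pOH = 14 - 1.18 = 12.82

12.82


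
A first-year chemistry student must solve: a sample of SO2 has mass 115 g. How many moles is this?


M(SO2) = 64.07 g/mol
n = mass/M = 115/64.07 = 1.7949 mol

1.7949 mol


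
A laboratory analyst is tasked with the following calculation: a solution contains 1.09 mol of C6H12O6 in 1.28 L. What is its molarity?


M = n/V = 1.09/1.28 = 0.852 mol/L

0.852 M


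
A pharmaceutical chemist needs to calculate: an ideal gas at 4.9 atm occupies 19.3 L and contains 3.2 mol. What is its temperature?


PV = nRT  (R = 0.08206 L·atm/(mol·K))
T = PV/(nR) = 4.9×19.3/(3.2×0.08206)
= 94.57/0.262592
= 360.14 K

360.14 K


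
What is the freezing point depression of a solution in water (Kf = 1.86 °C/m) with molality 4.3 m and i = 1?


ΔTf = Kf × m × i
= 1.86 × 4.3 × 1
= 7.998 °C

7.998 °C


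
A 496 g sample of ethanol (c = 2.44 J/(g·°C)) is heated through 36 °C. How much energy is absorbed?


q = mcΔT = 496 × 2.44 × 36
= 43568.64 J

43568.64 J


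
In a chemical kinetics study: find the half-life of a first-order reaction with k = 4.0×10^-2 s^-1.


t½ = ln2/k = 0.693147/(4.0×10^-2 s^-1)
= 17.33 s

17.33 s


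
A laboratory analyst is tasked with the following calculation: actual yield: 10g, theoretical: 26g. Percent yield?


% yield = actual/theoretical × 100
= 10/26 × 100
= 38.46%

38.46%


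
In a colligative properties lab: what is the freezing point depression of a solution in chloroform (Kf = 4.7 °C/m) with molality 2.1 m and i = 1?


ΔTf = Kf × m × i
= 4.7 × 2.1 × 1
= 9.87 °C

9.87 °C


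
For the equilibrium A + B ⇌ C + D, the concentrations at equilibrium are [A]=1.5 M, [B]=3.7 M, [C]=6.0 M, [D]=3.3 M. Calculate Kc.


Kc = [C][D]/([A][B])
= (6.0^1 × 3.3^1)/(1.5^1 × 3.7^1)
= 19.8/5.55
= 3.568

3.568


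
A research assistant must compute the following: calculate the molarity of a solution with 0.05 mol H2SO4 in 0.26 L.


M = n/V = 0.05/0.26 = 0.192 mol/L

0.192 M


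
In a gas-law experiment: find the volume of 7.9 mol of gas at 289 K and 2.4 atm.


PV = nRT  (R = 0.08206 L·atm/(mol·K))
V = nRT/P = 7.9×0.08206×289/2.4
= 78.063 L

78.063 L


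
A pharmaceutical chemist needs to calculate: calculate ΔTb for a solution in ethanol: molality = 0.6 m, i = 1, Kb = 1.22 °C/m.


ΔTb = Kb × m × i
= 1.22 × 0.6 × 1
= 0.732 °C

0.732 °C


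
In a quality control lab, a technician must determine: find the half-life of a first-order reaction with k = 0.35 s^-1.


t½ = ln2/k = 0.693147/(0.35 s^-1)
= 1.980 s

1.980 s


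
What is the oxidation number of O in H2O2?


Peroxide: O is -1
Oxidation number: -1

-1


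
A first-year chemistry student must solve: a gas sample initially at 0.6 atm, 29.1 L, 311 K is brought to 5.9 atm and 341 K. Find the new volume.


P1V1/T1 = P2V2/T2
V2 = P1V1T2/(T1P2)
= 0.6×29.1×341/(311×5.9)
= 3.245 L

3.245 L


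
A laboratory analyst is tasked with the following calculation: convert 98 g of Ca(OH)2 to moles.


M(Ca(OH)2) = 74.1 g/mol
n = mass/M = 98/74.1 = 1.3225 mol

1.3225 mol


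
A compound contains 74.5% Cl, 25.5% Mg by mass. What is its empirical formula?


Assume 100 g sample. Moles of each element:
  Cl: 74.5/35.45 = 2.102 mol
  Mg: 25.5/24.31 = 1.049 mol
Divide by smallest (1.049):
  Cl: 2.102/1.049 = 2.0
  Mg: 1.049/1.049 = 1.0
Empirical formula: MgCl2

MgCl2


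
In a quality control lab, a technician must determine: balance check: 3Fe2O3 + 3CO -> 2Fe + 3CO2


Equation: 3Fe2O3 + 3CO -> 2Fe + 3CO2
Check atoms: C: 3=3, Fe: 6≠2, O: 12≠6
Not balanced

No, not balanced


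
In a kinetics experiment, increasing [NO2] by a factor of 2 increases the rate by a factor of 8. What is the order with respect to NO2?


rate ∝ [NO2]^n
2^n = 8 → n = 3
Order in NO2: 3

3


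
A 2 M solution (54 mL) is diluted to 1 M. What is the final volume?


C1V1 = C2V2
2 × 54 = 1 × V2
V2 = 108/1 = 108.0 mL

108.0 mL


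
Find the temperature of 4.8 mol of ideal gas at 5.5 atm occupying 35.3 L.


PV = nRT  (R = 0.08206 L·atm/(mol·K))
T = PV/(nR) = 5.5×35.3/(4.8×0.08206)
= 194.15/0.393888
= 492.91 K

492.91 K


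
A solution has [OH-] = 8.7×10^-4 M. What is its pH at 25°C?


pOH = -log10([OH-]) = -log10(8.7×10^-4)
= 4 - log10(8.7) = 3.06
pH = 14 - pOH = 14 - 3.06 = 10.94

10.94


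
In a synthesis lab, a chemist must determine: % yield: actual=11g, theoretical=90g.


% yield = actual/theoretical × 100
= 11/90 × 100
= 12.22%

12.22%


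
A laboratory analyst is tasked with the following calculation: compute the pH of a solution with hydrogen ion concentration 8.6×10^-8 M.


pH = -log10([H+]) = -log10(8.6×10^-8)
= 8 - log10(8.6)
= 8 - 0.93
= 7.07

7.07


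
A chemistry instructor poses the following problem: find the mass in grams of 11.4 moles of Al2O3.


M(Al2O3) = 101.96 g/mol
mass = n × M = 11.4 × 101.96 = 1162.34 g

1162.34 g


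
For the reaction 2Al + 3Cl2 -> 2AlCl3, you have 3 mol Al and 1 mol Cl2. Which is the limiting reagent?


Mole ratio available / coefficient:
  Al: 3/2 = 1.500
  Cl2: 1/3 = 0.333
Smaller ratio is limiting.

Cl2


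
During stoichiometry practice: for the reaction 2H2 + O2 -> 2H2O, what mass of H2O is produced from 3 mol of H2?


Mole ratio H2O:H2 = 2:2
n(H2O) = 3 × 2/2 = 3.000 mol
mass = 3.000 × 18.02 = 54.06 g

54.06 g


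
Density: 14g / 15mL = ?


ρ = mass/volume
= 14/15
= 0.933 g/mL

0.933 g/mL


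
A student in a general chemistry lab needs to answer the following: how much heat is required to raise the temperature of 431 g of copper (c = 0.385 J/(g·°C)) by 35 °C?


q = mcΔT = 431 × 0.385 × 35
= 5807.73 J

5807.73 J


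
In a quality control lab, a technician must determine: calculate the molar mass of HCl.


M(HCl) = 1×1.008 + 1×35.45
= 1.01 + 35.45
= 36.46 g/mol

36.46 g/mol


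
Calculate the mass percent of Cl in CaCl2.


M(CaCl2) = 1×40.08 + 2×35.45 = 110.98 g/mol
Mass of Cl = 2 × 35.45 = 70.90 g/mol
% Cl = 70.90/110.98 × 100 = 63.89%

63.89%


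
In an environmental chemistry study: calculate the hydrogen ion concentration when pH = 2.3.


[H+] = 10^(-pH) = 10^(-2.3)
= 5.01×10^-3 M

5.01×10^-3 M


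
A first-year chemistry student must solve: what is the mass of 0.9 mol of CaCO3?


M(CaCO3) = 100.09 g/mol
mass = n × M = 0.9 × 100.09 = 90.08 g

90.08 g


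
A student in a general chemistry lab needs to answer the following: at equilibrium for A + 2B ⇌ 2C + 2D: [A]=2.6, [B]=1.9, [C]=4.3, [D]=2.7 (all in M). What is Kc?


Kc = [C]^2[D]^2/([A][B]^2)
= (4.3^2 × 2.7^2)/(2.6^1 × 1.9^2)
= 134.7921/9.386
= 14.36

14.36


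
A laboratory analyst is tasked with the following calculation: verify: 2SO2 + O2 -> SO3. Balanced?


Equation: 2SO2 + O2 -> SO3
Check atoms: O: 6≠3, S: 2≠1
Not balanced

No, not balanced


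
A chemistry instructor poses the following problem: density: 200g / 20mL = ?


ρ = mass/volume
= 200/20
= 10.0 g/mL

10.0 g/mL


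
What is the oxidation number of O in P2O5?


O is usually -2
Oxidation number: -2

-2


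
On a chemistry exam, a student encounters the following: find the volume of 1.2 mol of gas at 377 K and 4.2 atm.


PV = nRT  (R = 0.08206 L·atm/(mol·K))
V = nRT/P = 1.2×0.08206×377/4.2
= 8.839 L

8.839 L


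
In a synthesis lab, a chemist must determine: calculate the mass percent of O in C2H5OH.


M(C2H5OH) = 2×12.01 + 6×1.008 + 1×16.0 = 46.068 g/mol
Mass of O = 1 × 16.0 = 16.00 g/mol
% O = 16.00/46.068 × 100 = 34.73%

34.73%


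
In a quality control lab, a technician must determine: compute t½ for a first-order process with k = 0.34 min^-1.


t½ = ln2/k = 0.693147/(0.34 min^-1)
= 2.039 min

2.039 min


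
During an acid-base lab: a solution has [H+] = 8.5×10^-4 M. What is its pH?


pH = -log10([H+]) = -log10(8.5×10^-4)
= 4 - log10(8.5)
= 4 - 0.93
= 3.07

3.07


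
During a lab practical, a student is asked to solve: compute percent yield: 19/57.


% yield = actual/theoretical × 100
= 19/57 × 100
= 33.33%

33.33%


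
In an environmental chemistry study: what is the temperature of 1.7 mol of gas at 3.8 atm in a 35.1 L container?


PV = nRT  (R = 0.08206 L·atm/(mol·K))
T = PV/(nR) = 3.8×35.1/(1.7×0.08206)
= 133.38/0.139502
= 956.12 K

956.12 K


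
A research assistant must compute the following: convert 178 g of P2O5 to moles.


M(P2O5) = 141.94 g/mol
n = mass/M = 178/141.94 = 1.2541 mol

1.2541 mol


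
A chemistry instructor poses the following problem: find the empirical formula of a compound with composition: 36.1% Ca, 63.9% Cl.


Assume 100 g sample. Moles of each element:
  Ca: 36.1/40.08 = 0.901 mol
  Cl: 63.9/35.45 = 1.803 mol
Divide by smallest (0.901):
  Ca: 0.901/0.901 = 1.0
  Cl: 1.803/0.901 = 2.0
Empirical formula: CaCl2

CaCl2


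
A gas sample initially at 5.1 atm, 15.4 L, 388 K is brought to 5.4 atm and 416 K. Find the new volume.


P1V1/T1 = P2V2/T2
V2 = P1V1T2/(T1P2)
= 5.1×15.4×416/(388×5.4)
= 15.594 L

15.594 L


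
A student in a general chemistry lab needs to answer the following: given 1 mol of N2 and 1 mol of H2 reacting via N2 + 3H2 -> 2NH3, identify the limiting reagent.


Mole ratio available / coefficient:
  N2: 1/1 = 1.000
  H2: 1/3 = 0.333
Smaller ratio is limiting.

H2


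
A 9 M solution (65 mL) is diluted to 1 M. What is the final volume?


C1V1 = C2V2
9 × 65 = 1 × V2
V2 = 585/1 = 585.0 mL

585.0 mL


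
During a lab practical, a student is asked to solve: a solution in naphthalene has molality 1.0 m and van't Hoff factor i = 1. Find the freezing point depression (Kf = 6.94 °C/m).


ΔTf = Kf × m × i
= 6.94 × 1.0 × 1
= 6.94 °C

6.94 °C


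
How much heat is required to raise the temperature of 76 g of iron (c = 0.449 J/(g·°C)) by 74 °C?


q = mcΔT = 76 × 0.449 × 74
= 2525.18 J

2525.18 J


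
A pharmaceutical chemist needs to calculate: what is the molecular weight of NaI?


M(NaI) = 1×22.99 + 1×126.9
= 22.99 + 126.9
= 149.89 g/mol

149.89 g/mol


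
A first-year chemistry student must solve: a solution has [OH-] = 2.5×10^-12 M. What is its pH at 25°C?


pOH = -log10([OH-]) = -log10(2.5×10^-12)
= 12 - log10(2.5) = 11.6
pH = 14 - pOH = 14 - 11.6 = 2.4

2.4


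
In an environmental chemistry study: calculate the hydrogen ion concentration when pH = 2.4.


[H+] = 10^(-pH) = 10^(-2.4)
= 3.98×10^-3 M

3.98×10^-3 M


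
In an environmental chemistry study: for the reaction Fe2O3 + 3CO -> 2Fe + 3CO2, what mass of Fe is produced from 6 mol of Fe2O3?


Mole ratio Fe:Fe2O3 = 2:1
n(Fe) = 6 × 2/1 = 12.000 mol
mass = 12.000 × 55.85 = 670.2 g

670.2 g


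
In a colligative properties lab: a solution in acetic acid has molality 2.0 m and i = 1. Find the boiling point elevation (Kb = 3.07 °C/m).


ΔTb = Kb × m × i
= 3.07 × 2.0 × 1
= 6.14 °C

6.14 °C


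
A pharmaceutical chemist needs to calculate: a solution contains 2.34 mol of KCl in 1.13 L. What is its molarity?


M = n/V = 2.34/1.13 = 2.071 mol/L

2.071 M


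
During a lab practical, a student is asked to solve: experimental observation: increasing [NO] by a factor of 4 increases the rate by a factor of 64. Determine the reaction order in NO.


rate ∝ [NO]^n
4^n = 64 → n = 3
Order in NO: 3

3


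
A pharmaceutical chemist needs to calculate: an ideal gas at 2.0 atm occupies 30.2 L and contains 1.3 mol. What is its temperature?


PV = nRT  (R = 0.08206 L·atm/(mol·K))
T = PV/(nR) = 2.0×30.2/(1.3×0.08206)
= 60.40/0.106678
= 566.19 K

566.19 K


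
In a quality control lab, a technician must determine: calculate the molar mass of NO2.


M(NO2) = 1×14.01 + 2×16.0
= 14.01 + 32.0
= 46.01 g/mol

46.01 g/mol


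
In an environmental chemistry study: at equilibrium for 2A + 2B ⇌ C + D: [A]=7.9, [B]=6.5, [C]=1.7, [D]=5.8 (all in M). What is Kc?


Kc = [C][D]/([A]^2[B]^2)
= (1.7^1 × 5.8^1)/(7.9^2 × 6.5^2)
= 9.86/2636.8225
= 0.003739

0.003739


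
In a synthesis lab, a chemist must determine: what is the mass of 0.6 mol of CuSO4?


M(CuSO4) = 159.62 g/mol
mass = n × M = 0.6 × 159.62 = 95.77 g

95.77 g


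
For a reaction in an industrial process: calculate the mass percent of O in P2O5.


M(P2O5) = 2×30.97 + 5×16.0 = 141.94 g/mol
Mass of O = 5 × 16.0 = 80.00 g/mol
% O = 80.00/141.94 × 100 = 56.36%

56.36%


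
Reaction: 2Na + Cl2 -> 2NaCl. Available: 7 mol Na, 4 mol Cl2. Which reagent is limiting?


Mole ratio available / coefficient:
  Na: 7/2 = 3.500
  Cl2: 4/1 = 4.000
Smaller ratio is limiting.

Na


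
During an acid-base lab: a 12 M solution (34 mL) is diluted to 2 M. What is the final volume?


C1V1 = C2V2
12 × 34 = 2 × V2
V2 = 408/2 = 204.0 mL

204.0 mL


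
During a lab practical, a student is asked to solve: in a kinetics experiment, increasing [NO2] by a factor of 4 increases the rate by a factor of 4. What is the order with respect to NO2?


rate ∝ [NO2]^n
4^n = 4 → n = 1
Order in NO2: 1

1


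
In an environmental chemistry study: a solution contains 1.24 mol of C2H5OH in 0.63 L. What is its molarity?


M = n/V = 1.24/0.63 = 1.968 mol/L

1.968 M


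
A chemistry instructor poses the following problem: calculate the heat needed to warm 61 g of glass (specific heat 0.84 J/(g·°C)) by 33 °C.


q = mcΔT = 61 × 0.84 × 33
= 1690.92 J

1690.92 J


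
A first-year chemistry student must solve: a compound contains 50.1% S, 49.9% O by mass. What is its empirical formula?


Assume 100 g sample. Moles of each element:
  S: 50.1/32.07 = 1.562 mol
  O: 49.9/16.0 = 3.119 mol
Divide by smallest (1.562):
  S: 1.562/1.562 = 1.0
  O: 3.119/1.562 = 2.0
Empirical formula: SO2

SO2


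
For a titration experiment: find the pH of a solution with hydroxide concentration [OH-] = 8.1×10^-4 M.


pOH = -log10([OH-]) = -log10(8.1×10^-4)
= 4 - log10(8.1) = 3.09
pH = 14 - pOH = 14 - 3.09 = 10.91

10.91


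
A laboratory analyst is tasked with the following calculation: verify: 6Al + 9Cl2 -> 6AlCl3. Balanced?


Equation: 6Al + 9Cl2 -> 6AlCl3
Check atoms: Al: 6=6, Cl: 18=18
Balanced

Yes, balanced


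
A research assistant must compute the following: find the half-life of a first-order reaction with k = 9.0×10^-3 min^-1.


t½ = ln2/k = 0.693147/(9.0×10^-3 min^-1)
= 77.02 min

77.02 min


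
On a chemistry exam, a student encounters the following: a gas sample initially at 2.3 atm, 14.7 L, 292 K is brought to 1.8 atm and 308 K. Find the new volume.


P1V1/T1 = P2V2/T2
V2 = P1V1T2/(T1P2)
= 2.3×14.7×308/(292×1.8)
= 19.813 L

19.813 L


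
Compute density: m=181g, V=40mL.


ρ = mass/volume
= 181/40
= 4.525 g/mL

4.525 g/mL


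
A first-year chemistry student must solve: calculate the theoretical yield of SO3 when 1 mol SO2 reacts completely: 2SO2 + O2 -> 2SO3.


Mole ratio SO3:SO2 = 2:2
n(SO3) = 1 × 2/2 = 1.000 mol
mass = 1.000 × 80.07 = 80.07 g

80.07 g


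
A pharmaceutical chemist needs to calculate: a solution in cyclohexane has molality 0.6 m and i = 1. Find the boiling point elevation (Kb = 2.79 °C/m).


ΔTb = Kb × m × i
= 2.79 × 0.6 × 1
= 1.674 °C

1.674 °C


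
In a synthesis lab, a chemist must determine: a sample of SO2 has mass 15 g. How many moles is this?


M(SO2) = 64.07 g/mol
n = mass/M = 15/64.07 = 0.2341 mol

0.2341 mol


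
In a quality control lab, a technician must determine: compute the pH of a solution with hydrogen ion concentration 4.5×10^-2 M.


pH = -log10([H+]) = -log10(4.5×10^-2)
= 2 - log10(4.5)
= 2 - 0.65
= 1.35

1.35


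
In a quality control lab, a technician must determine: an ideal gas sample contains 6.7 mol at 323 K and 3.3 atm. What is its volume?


PV = nRT  (R = 0.08206 L·atm/(mol·K))
V = nRT/P = 6.7×0.08206×323/3.3
= 53.814 L

53.814 L


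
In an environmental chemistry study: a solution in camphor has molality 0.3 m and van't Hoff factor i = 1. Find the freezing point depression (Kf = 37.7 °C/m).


ΔTf = Kf × m × i
= 37.7 × 0.3 × 1
= 11.31 °C

11.31 °C


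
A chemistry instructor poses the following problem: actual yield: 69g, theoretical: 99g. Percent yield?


% yield = actual/theoretical × 100
= 69/99 × 100
= 69.7%

69.7%


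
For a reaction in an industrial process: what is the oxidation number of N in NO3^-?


x + 3(-2) = -1, so x = +5
Oxidation number: +5

+5


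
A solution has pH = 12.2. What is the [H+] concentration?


[H+] = 10^(-pH) = 10^(-12.2)
= 6.31×10^-13 M

6.31×10^-13 M


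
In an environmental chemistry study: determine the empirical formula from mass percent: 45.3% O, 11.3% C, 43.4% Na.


Assume 100 g sample. Moles of each element:
  O: 45.3/16.0 = 2.831 mol
  C: 11.3/12.01 = 0.941 mol
  Na: 43.4/22.99 = 1.888 mol
Divide by smallest (0.941):
  O: 2.831/0.941 = 3.01
  C: 0.941/0.941 = 1.0
  Na: 1.888/0.941 = 2.01
Empirical formula: Na2CO3

Na2CO3


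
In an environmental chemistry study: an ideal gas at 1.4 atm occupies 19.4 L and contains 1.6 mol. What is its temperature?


PV = nRT  (R = 0.08206 L·atm/(mol·K))
T = PV/(nR) = 1.4×19.4/(1.6×0.08206)
= 27.16/0.131296
= 206.86 K

206.86 K


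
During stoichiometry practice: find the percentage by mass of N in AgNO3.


M(AgNO3) = 1×107.87 + 1×14.01 + 3×16.0 = 169.88 g/mol
Mass of N = 1 × 14.01 = 14.01 g/mol
% N = 14.01/169.88 × 100 = 8.25%

8.25%


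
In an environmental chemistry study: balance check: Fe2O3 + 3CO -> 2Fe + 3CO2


Equation: Fe2O3 + 3CO -> 2Fe + 3CO2
Check atoms: C: 3=3, Fe: 2=2, O: 6=6
Balanced

Yes, balanced


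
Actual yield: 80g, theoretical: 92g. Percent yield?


% yield = actual/theoretical × 100
= 80/92 × 100
= 86.96%

86.96%


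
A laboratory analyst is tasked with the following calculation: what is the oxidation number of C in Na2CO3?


2(+1) + x + 3(-2) = 0, so x = +4
Oxidation number: +4

+4


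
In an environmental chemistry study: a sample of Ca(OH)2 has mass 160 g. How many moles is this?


M(Ca(OH)2) = 74.1 g/mol
n = mass/M = 160/74.1 = 2.1592 mol

2.1592 mol


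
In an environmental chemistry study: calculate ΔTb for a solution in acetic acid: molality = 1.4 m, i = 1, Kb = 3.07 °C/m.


ΔTb = Kb × m × i
= 3.07 × 1.4 × 1
= 4.298 °C

4.298 °C


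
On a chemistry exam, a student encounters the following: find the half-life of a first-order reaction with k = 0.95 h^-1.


t½ = ln2/k = 0.693147/(0.95 h^-1)
= 0.7296 h

0.7296 h


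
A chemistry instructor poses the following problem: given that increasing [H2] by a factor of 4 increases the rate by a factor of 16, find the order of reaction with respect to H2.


rate ∝ [H2]^n
4^n = 16 → n = 2
Order in H2: 2

2


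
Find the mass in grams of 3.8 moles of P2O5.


M(P2O5) = 141.94 g/mol
mass = n × M = 3.8 × 141.94 = 539.37 g

539.37 g


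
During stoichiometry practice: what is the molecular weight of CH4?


M(CH4) = 1×12.01 + 4×1.008
= 12.01 + 4.03
= 16.04 g/mol

16.04 g/mol


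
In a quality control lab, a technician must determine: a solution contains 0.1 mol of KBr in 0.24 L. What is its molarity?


M = n/V = 0.1/0.24 = 0.417 mol/L

0.417 M


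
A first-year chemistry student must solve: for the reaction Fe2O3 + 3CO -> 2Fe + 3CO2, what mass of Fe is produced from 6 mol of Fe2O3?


Mole ratio Fe:Fe2O3 = 2:1
n(Fe) = 6 × 2/1 = 12.000 mol
mass = 12.000 × 55.85 = 670.2 g

670.2 g


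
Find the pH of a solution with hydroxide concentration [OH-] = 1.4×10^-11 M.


pOH = -log10([OH-]) = -log10(1.4×10^-11)
= 11 - log10(1.4) = 10.85
pH = 14 - pOH = 14 - 10.85 = 3.15

3.15


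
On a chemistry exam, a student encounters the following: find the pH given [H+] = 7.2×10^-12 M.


pH = -log10([H+]) = -log10(7.2×10^-12)
= 12 - log10(7.2)
= 12 - 0.86
= 11.14

11.14


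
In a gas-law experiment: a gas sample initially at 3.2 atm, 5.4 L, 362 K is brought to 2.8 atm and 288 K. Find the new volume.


P1V1/T1 = P2V2/T2
V2 = P1V1T2/(T1P2)
= 3.2×5.4×288/(362×2.8)
= 4.91 L

4.91 L


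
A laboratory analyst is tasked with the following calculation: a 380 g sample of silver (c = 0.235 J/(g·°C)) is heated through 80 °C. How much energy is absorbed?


q = mcΔT = 380 × 0.235 × 80
= 7144.00 J

7144.00 J


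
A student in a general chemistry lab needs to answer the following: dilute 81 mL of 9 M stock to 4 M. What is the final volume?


C1V1 = C2V2
9 × 81 = 4 × V2
V2 = 729/4 = 182.25 mL

182.25 mL


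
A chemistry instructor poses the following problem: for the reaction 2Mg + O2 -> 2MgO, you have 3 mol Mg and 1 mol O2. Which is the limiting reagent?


Mole ratio available / coefficient:
  Mg: 3/2 = 1.500
  O2: 1/1 = 1.000
Smaller ratio is limiting.

O2


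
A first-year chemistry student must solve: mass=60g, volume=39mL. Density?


ρ = mass/volume
= 60/39
= 1.538 g/mL

1.538 g/mL


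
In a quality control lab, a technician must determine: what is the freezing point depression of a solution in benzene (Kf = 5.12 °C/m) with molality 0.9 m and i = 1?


ΔTf = Kf × m × i
= 5.12 × 0.9 × 1
= 4.608 °C

4.608 °C


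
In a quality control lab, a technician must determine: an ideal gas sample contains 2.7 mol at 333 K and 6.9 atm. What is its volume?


PV = nRT  (R = 0.08206 L·atm/(mol·K))
V = nRT/P = 2.7×0.08206×333/6.9
= 10.693 L

10.693 L


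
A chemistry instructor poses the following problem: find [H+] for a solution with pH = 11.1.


[H+] = 10^(-pH) = 10^(-11.1)
= 7.94×10^-12 M

7.94×10^-12 M


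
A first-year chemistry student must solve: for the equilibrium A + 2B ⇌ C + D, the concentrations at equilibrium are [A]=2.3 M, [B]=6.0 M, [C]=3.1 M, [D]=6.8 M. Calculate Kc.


Kc = [C][D]/([A][B]^2)
= (3.1^1 × 6.8^1)/(2.3^1 × 6.0^2)
= 21.08/82.8
= 0.2546

0.2546


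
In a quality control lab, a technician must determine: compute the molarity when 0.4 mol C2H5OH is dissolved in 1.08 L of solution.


M = n/V = 0.4/1.08 = 0.370 mol/L

0.370 M


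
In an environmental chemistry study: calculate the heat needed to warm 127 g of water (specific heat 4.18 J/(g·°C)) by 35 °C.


q = mcΔT = 127 × 4.18 × 35
= 18580.10 J

18580.10 J


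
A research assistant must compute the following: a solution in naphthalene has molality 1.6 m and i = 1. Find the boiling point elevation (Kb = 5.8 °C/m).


ΔTb = Kb × m × i
= 5.8 × 1.6 × 1
= 9.28 °C

9.28 °C


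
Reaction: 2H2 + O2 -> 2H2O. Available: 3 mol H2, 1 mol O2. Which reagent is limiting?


Mole ratio available / coefficient:
  H2: 3/2 = 1.500
  O2: 1/1 = 1.000
Smaller ratio is limiting.

O2


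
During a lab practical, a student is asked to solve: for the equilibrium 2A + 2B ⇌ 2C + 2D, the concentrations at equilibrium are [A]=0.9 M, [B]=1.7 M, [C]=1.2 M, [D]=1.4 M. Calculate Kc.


Kc = [C]^2[D]^2/([A]^2[B]^2)
= (1.2^2 × 1.4^2)/(0.9^2 × 1.7^2)
= 2.8224/2.3409
= 1.206

1.206


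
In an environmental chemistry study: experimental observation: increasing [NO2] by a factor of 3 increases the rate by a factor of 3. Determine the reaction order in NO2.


rate ∝ [NO2]^n
3^n = 3 → n = 1
Order in NO2: 1

1


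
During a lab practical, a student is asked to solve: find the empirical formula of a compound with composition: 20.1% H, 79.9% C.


Assume 100 g sample. Moles of each element:
  H: 20.1/1.008 = 19.94 mol
  C: 79.9/12.01 = 6.653 mol
Divide by smallest (6.653):
  H: 19.94/6.653 = 3.0
  C: 6.653/6.653 = 1.0
Empirical formula: CH3

CH3


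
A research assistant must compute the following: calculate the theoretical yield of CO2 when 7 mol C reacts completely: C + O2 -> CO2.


Mole ratio CO2:C = 1:1
n(CO2) = 7 × 1/1 = 7.000 mol
mass = 7.000 × 44.01 = 308.07 g

308.07 g


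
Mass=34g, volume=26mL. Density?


ρ = mass/volume
= 34/26
= 1.308 g/mL

1.308 g/mL


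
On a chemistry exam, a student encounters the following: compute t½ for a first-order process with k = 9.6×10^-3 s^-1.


t½ = ln2/k = 0.693147/(9.6×10^-3 s^-1)
= 72.20 s

72.20 s


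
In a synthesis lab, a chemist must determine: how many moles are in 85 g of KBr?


M(KBr) = 119.0 g/mol
n = mass/M = 85/119.0 = 0.7143 mol

0.7143 mol


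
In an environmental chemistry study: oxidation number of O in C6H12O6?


O is usually -2
Oxidation number: -2

-2


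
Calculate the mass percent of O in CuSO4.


M(CuSO4) = 1×63.55 + 1×32.07 + 4×16.0 = 159.62 g/mol
Mass of O = 4 × 16.0 = 64.00 g/mol
% O = 64.00/159.62 × 100 = 40.10%

40.10%


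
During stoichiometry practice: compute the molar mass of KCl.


M(KCl) = 1×39.1 + 1×35.45
= 39.1 + 35.45
= 74.55 g/mol

74.55 g/mol


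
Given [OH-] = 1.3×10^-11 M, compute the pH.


pOH = -log10([OH-]) = -log10(1.3×10^-11)
= 11 - log10(1.3) = 10.89
pH = 14 - pOH = 14 - 10.89 = 3.11

3.11


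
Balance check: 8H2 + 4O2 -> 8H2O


Equation: 8H2 + 4O2 -> 8H2O
Check atoms: H: 16=16, O: 8=8
Balanced

Yes, balanced


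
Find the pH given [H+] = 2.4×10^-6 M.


pH = -log10([H+]) = -log10(2.4×10^-6)
= 6 - log10(2.4)
= 6 - 0.38
= 5.62

5.62


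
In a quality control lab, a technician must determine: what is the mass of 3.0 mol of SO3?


M(SO3) = 80.07 g/mol
mass = n × M = 3.0 × 80.07 = 240.21 g

240.21 g


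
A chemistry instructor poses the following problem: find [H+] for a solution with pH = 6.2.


[H+] = 10^(-pH) = 10^(-6.2)
= 6.31×10^-7 M

6.31×10^-7 M


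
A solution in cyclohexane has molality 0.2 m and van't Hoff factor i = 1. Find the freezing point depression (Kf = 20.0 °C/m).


ΔTf = Kf × m × i
= 20.0 × 0.2 × 1
= 4.0 °C

4.0 °C


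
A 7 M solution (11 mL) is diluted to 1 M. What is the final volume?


C1V1 = C2V2
7 × 11 = 1 × V2
V2 = 77/1 = 77.0 mL

77.0 mL


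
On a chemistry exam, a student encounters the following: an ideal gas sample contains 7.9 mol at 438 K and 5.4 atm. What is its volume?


PV = nRT  (R = 0.08206 L·atm/(mol·K))
V = nRT/P = 7.9×0.08206×438/5.4
= 52.582 L

52.582 L


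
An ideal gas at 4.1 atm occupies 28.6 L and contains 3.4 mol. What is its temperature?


PV = nRT  (R = 0.08206 L·atm/(mol·K))
T = PV/(nR) = 4.1×28.6/(3.4×0.08206)
= 117.26/0.279004
= 420.28 K

420.28 K


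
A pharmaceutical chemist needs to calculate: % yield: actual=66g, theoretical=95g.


% yield = actual/theoretical × 100
= 66/95 × 100
= 69.47%

69.47%


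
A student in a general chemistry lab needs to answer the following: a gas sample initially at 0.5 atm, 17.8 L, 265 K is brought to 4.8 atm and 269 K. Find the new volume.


P1V1/T1 = P2V2/T2
V2 = P1V1T2/(T1P2)
= 0.5×17.8×269/(265×4.8)
= 1.882 L

1.882 L


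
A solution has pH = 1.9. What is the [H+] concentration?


[H+] = 10^(-pH) = 10^(-1.9)
= 1.26×10^-2 M

1.26×10^-2 M


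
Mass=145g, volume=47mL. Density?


ρ = mass/volume
= 145/47
= 3.085 g/mL

3.085 g/mL


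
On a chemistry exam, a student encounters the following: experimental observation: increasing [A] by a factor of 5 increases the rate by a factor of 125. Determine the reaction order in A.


rate ∝ [A]^n
5^n = 125 → n = 3
Order in A: 3

3


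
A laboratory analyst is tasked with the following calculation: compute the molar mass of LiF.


M(LiF) = 1×6.94 + 1×19.0
= 6.94 + 19.0
= 25.94 g/mol

25.94 g/mol


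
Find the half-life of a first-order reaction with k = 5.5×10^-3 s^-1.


t½ = ln2/k = 0.693147/(5.5×10^-3 s^-1)
= 126.0 s

126.0 s


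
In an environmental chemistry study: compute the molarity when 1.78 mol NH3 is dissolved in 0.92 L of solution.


M = n/V = 1.78/0.92 = 1.935 mol/L

1.935 M


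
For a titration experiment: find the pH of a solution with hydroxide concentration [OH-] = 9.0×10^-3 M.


pOH = -log10([OH-]) = -log10(9.0×10^-3)
= 3 - log10(9.0) = 2.05
pH = 14 - pOH = 14 - 2.05 = 11.95

11.95


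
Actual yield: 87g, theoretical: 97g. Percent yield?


% yield = actual/theoretical × 100
= 87/97 × 100
= 89.69%

89.69%


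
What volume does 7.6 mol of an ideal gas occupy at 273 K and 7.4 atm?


PV = nRT  (R = 0.08206 L·atm/(mol·K))
V = nRT/P = 7.6×0.08206×273/7.4
= 23.008 L

23.008 L


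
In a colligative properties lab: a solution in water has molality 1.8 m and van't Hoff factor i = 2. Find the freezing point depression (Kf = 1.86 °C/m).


ΔTf = Kf × m × i
= 1.86 × 1.8 × 2
= 6.696 °C

6.696 °C


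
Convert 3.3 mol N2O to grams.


M(N2O) = 44.02 g/mol
mass = n × M = 3.3 × 44.02 = 145.27 g

145.27 g


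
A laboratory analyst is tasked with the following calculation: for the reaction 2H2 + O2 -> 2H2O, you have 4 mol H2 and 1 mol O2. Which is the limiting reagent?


Mole ratio available / coefficient:
  H2: 4/2 = 2.000
  O2: 1/1 = 1.000
Smaller ratio is limiting.

O2


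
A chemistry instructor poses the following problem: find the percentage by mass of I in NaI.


M(NaI) = 1×22.99 + 1×126.9 = 149.89 g/mol
Mass of I = 1 × 126.9 = 126.90 g/mol
% I = 126.90/149.89 × 100 = 84.66%

84.66%


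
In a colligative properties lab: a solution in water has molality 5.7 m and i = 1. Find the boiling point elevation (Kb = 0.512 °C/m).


ΔTb = Kb × m × i
= 0.512 × 5.7 × 1
= 2.9184 °C

2.9184 °C


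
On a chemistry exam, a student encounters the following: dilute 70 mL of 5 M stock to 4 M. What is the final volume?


C1V1 = C2V2
5 × 70 = 4 × V2
V2 = 350/4 = 87.5 mL

87.5 mL


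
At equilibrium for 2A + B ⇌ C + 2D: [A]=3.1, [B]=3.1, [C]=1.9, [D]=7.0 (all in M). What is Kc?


Kc = [C][D]^2/([A]^2[B])
= (1.9^1 × 7.0^2)/(3.1^2 × 3.1^1)
= 93.1/29.791
= 3.125

3.125


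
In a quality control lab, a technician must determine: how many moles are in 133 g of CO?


M(CO) = 28.01 g/mol
n = mass/M = 133/28.01 = 4.7483 mol

4.7483 mol


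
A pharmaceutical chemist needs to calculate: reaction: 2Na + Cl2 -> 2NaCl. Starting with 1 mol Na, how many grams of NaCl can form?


Mole ratio NaCl:Na = 2:2
n(NaCl) = 1 × 2/2 = 1.000 mol
mass = 1.000 × 58.44 = 58.44 g

58.44 g


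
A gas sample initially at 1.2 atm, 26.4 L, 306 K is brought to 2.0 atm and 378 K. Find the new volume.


P1V1/T1 = P2V2/T2
V2 = P1V1T2/(T1P2)
= 1.2×26.4×378/(306×2.0)
= 19.567 L

19.567 L


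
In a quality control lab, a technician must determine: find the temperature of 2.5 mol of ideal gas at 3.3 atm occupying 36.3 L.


PV = nRT  (R = 0.08206 L·atm/(mol·K))
T = PV/(nR) = 3.3×36.3/(2.5×0.08206)
= 119.79/0.205150
= 583.91 K

583.91 K


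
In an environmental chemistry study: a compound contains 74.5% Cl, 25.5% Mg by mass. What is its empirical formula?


Assume 100 g sample. Moles of each element:
  Cl: 74.5/35.45 = 2.102 mol
  Mg: 25.5/24.31 = 1.049 mol
Divide by smallest (1.049):
  Cl: 2.102/1.049 = 2.0
  Mg: 1.049/1.049 = 1.0
Empirical formula: MgCl2

MgCl2
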